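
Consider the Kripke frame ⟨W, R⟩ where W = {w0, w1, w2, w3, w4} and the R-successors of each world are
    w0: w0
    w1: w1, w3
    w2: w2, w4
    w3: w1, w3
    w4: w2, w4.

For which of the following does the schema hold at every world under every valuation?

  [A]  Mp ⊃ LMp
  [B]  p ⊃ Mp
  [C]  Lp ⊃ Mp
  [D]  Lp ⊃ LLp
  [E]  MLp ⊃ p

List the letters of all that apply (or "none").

A, B, C, D, E

R is reflexive: each world relates to itself.
R is symmetric: every R-edge is matched by its reverse.
R is transitive: R is closed under composition.
R is euclidean: any two R-successors of the same world are R-related.
R is serial: every world has an R-successor.
(A) Mp ⊃ LMp is axiom 5; it is valid on a frame exactly when R is euclidean. R is euclidean, so valid.
(B) p ⊃ Mp is the dual of axiom T, which corresponds to reflexivity. R is reflexive — valid.
(C) Lp ⊃ Mp is axiom D; it is valid on a frame exactly when R is serial. R is serial, so valid.
(D) axiom 4: valid iff R is transitive. R is transitive — valid.
(E) MLp ⊃ p (the dual of axiom B) characterises the symmetric frames. R is symmetric — valid.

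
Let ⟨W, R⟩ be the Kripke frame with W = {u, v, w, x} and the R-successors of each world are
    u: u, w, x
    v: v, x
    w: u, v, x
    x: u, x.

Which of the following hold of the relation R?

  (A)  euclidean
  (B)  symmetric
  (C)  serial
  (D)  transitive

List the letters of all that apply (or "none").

(A) not euclidean: u R x and u R w but not x R w.
(B) not symmetric: v R x but not x R v.
(C) serial: every world has an R-successor.
(D) not transitive: u R w and w R v but not u R v.

C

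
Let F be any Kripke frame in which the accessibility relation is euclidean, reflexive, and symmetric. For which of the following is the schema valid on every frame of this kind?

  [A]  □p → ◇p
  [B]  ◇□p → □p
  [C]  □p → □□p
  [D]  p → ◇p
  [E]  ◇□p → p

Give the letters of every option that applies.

A relation that is euclidean, reflexive, and symmetric is also serial and transitive.
(A) □p → ◇p (axiom D) characterises the serial frames. Every such R is serial — valid.
(B) the dual of axiom 5: valid iff R is euclidean. Every such R is euclidean — valid.
(C) □p → □□p is axiom 4; it is valid on a frame exactly when R is transitive. Every such R is transitive, so valid.
(D) p → ◇p is the dual of axiom T; it is valid on a frame exactly when R is reflexive. Every such R is reflexive, so valid.
(E) the dual of axiom B: valid iff R is symmetric. Every such R is symmetric — valid.

A, B, C, D, E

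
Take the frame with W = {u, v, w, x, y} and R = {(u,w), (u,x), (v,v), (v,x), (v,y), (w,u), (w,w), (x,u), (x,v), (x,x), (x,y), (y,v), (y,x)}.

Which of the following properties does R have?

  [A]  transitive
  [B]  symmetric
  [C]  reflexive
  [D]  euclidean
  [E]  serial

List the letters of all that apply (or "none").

(A) not transitive: u R w and w R u but not u R u.
(B) symmetric: every R-edge is matched by its reverse.
(C) not reflexive: not u R u.
(D) not euclidean: u R w and u R x but not w R x.
(E) serial: every world has an R-successor.

B, E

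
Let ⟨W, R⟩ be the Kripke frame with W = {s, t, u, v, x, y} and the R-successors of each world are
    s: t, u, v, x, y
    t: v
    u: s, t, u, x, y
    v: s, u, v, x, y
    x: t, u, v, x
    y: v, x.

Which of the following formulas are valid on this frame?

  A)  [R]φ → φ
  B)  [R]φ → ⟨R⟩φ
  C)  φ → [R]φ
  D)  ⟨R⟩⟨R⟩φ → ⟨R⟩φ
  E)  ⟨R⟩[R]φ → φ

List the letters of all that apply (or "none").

B

R is not reflexive: not s R s.
R is not symmetric: s R t but not t R s.
R is not transitive: s R u and u R s but not s R s.
R is serial: every world has an R-successor.
R is not a subset of the identity: s R t with s ≠ t.
(A) [R]φ → φ (axiom T) characterises the reflexive frames. R is not reflexive — not valid.
(B) [R]φ → ⟨R⟩φ is axiom D; it is valid on a frame exactly when R is serial. R is serial, so valid.
(C) φ → [R]φ is valid only on frames where every R-edge is a self-loop. Here R ⊄ identity — not valid.
(D) ⟨R⟩⟨R⟩φ → ⟨R⟩φ (the dual of axiom 4) characterises the transitive frames. R is not transitive — not valid.
(E) ⟨R⟩[R]φ → φ (the dual of axiom B) characterises the symmetric frames. R is not symmetric — not valid.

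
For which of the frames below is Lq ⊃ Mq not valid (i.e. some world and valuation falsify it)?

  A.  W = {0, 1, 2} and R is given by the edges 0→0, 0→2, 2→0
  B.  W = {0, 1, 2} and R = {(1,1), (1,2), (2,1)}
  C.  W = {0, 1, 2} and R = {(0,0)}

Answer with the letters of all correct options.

A, B, C

The schema Lq ⊃ Mq is axiom D; it is valid on a frame iff R is serial.
(A) R is not serial (1 has no R-successor), so the schema fails here.
(B) R is not serial (0 has no R-successor), so the schema fails here.
(C) R is not serial (1 has no R-successor), so the schema fails here.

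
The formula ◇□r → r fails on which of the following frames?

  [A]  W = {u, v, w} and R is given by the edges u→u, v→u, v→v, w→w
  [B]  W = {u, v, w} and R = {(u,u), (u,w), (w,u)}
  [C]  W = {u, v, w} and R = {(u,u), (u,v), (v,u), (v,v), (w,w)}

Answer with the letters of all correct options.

A

The schema ◇□r → r is the dual of axiom B; it is valid on a frame iff R is symmetric.
(A) R is not symmetric (v R u but not u R v), so the schema fails here.
(B) R is symmetric (every R-edge is matched by its reverse), so the schema is valid here.
(C) R is symmetric (every R-edge is matched by its reverse), so the schema is valid here.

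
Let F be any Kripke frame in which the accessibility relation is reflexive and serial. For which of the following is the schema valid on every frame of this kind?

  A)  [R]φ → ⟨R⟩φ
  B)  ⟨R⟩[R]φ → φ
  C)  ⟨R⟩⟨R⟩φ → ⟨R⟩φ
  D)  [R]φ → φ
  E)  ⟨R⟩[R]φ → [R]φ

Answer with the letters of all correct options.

(A) [R]φ → ⟨R⟩φ is axiom D; it is valid on a frame exactly when R is serial. Every such R is serial, so valid.
(B) ⟨R⟩[R]φ → φ is the dual of axiom B; it is valid on a frame exactly when R is symmetric. Such an R need not be symmetric, so not valid.
(C) the dual of axiom 4: valid iff R is transitive. Such an R need not be transitive — not valid.
(D) axiom T: valid iff R is reflexive. Every such R is reflexive — valid.
(E) the dual of axiom 5: valid iff R is euclidean. Such an R need not be euclidean — not valid.

A, D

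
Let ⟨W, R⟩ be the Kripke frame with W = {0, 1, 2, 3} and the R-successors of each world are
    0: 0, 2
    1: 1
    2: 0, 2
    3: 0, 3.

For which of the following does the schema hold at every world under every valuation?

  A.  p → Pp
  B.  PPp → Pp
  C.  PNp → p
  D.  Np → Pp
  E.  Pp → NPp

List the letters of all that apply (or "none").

A, D

R is reflexive: each world relates to itself.
R is not symmetric: 3 R 0 but not 0 R 3.
R is not transitive: 3 R 0 and 0 R 2 but not 3 R 2.
R is not euclidean: 3 R 0 and 3 R 3 but not 0 R 3.
R is serial: every world has an R-successor.
(A) p → Pp is the dual of axiom T, which corresponds to reflexivity. R is reflexive — valid.
(B) PPp → Pp (the dual of axiom 4) characterises the transitive frames. R is not transitive — not valid.
(C) PNp → p (the dual of axiom B) characterises the symmetric frames. R is not symmetric — not valid.
(D) Np → Pp is axiom D; it is valid on a frame exactly when R is serial. R is serial, so valid.
(E) axiom 5: valid iff R is euclidean. R is not euclidean — not valid.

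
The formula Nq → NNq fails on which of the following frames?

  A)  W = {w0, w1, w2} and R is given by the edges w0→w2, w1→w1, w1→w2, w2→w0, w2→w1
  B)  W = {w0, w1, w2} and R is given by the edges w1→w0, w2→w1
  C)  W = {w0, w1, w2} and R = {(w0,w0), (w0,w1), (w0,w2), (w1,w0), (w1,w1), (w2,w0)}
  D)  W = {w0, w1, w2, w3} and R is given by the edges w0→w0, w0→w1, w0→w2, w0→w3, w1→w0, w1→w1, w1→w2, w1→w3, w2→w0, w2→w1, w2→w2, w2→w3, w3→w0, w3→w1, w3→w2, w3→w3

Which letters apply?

A, B, C

The schema Nq → NNq is axiom 4; it is valid on a frame iff R is transitive.
(A) R is not transitive (w0 R w2 and w2 R w0 but not w0 R w0), so the schema fails here.
(B) R is not transitive (w2 R w1 and w1 R w0 but not w2 R w0), so the schema fails here.
(C) R is not transitive (w1 R w0 and w0 R w2 but not w1 R w2), so the schema fails here.
(D) R is transitive (R is closed under composition), so the schema is valid here.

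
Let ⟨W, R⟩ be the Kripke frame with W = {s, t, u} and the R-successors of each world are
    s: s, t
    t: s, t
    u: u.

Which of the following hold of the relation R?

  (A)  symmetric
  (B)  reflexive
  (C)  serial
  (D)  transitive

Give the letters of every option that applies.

A, B, C, D

(A) symmetric: every R-edge is matched by its reverse.
(B) reflexive: each world relates to itself.
(C) serial: every world has an R-successor.
(D) transitive: R is closed under composition.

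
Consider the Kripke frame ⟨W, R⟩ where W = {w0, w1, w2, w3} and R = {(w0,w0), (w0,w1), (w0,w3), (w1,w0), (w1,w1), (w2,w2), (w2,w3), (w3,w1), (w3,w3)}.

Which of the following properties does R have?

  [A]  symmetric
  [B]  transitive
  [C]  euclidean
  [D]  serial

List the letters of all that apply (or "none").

(A) not symmetric: w0 R w3 but not w3 R w0.
(B) not transitive: w1 R w0 and w0 R w3 but not w1 R w3.
(C) not euclidean: w0 R w1 and w0 R w3 but not w1 R w3.
(D) serial: every world has an R-successor.

D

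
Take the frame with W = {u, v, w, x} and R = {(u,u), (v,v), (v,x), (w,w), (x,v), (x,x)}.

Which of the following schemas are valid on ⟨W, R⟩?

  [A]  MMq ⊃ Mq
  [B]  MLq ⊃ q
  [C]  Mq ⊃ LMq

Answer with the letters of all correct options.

A, B, C

R is symmetric: every R-edge is matched by its reverse.
R is transitive: R is closed under composition.
R is euclidean: any two R-successors of the same world are R-related.
(A) the dual of axiom 4: valid iff R is transitive. R is transitive — valid.
(B) MLq ⊃ q (the dual of axiom B) characterises the symmetric frames. R is symmetric — valid.
(C) Mq ⊃ LMq is axiom 5, which corresponds to the euclidean property. R is euclidean — valid.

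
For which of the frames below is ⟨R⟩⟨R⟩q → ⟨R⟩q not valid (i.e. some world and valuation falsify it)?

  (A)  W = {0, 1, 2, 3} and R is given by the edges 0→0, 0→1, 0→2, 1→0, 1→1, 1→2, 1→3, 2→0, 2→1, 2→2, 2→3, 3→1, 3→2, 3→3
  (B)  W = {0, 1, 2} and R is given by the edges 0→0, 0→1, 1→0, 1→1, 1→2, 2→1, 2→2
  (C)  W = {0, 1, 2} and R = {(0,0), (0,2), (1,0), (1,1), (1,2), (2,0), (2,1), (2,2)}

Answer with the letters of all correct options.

The schema ⟨R⟩⟨R⟩q → ⟨R⟩q is the dual of axiom 4; it is valid on a frame iff R is transitive.
(A) R is not transitive (0 R 1 and 1 R 3 but not 0 R 3), so the schema fails here.
(B) R is not transitive (0 R 1 and 1 R 2 but not 0 R 2), so the schema fails here.
(C) R is not transitive (0 R 2 and 2 R 1 but not 0 R 1), so the schema fails here.

A, B, C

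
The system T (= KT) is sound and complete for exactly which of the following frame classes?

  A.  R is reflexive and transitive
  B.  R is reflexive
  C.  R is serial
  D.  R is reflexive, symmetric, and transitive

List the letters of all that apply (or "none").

B

(A) this class determines S4, not T (= KT).
(B) T (= KT) is sound and complete for exactly this class.
(C) this class determines D, not T (= KT).
(D) this class determines S5, not T (= KT).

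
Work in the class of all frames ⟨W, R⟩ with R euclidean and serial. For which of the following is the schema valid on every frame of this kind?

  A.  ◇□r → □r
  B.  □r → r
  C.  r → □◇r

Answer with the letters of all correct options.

(A) ◇□r → □r is the dual of axiom 5, which corresponds to the euclidean property. Every such R is euclidean — valid.
(B) □r → r is axiom T; it is valid on a frame exactly when R is reflexive. Such an R need not be reflexive, so not valid.
(C) r → □◇r (axiom B) characterises the symmetric frames. Such an R need not be symmetric — not valid.

A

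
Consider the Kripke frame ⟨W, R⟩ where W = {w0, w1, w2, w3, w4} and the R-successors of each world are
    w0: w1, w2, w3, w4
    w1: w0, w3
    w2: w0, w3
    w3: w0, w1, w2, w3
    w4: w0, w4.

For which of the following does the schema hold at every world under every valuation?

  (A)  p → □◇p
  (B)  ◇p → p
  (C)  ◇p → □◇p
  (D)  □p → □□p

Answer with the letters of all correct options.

R is symmetric: every R-edge is matched by its reverse.
R is not transitive: w0 R w1 and w1 R w0 but not w0 R w0.
R is not euclidean: w0 R w1 and w0 R w2 but not w1 R w2.
R is not a subset of the identity: w0 R w1 with w0 ≠ w1.
(A) p → □◇p (axiom B) characterises the symmetric frames. R is symmetric — valid.
(B) ◇p → p (the converse of T) corresponds to R being a subset of the identity. Here R ⊄ identity, so not valid.
(C) axiom 5: valid iff R is euclidean. R is not euclidean — not valid.
(D) □p → □□p is axiom 4, which corresponds to transitivity. R is not transitive — not valid.

A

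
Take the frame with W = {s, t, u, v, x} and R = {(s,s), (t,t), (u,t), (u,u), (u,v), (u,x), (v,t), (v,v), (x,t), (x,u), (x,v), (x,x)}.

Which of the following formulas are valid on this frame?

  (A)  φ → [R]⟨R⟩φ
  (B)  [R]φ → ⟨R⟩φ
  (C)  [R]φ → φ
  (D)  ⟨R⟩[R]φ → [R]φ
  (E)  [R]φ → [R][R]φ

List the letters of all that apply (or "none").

B, C, E

R is reflexive: each world relates to itself.
R is not symmetric: u R t but not t R u.
R is transitive: R is closed under composition.
R is not euclidean: u R t and u R u but not t R u.
R is serial: every world has an R-successor.
(A) φ → [R]⟨R⟩φ is axiom B, which corresponds to symmetry. R is not symmetric — not valid.
(B) [R]φ → ⟨R⟩φ is axiom D, which corresponds to seriality. R is serial — valid.
(C) [R]φ → φ is axiom T, which corresponds to reflexivity. R is reflexive — valid.
(D) ⟨R⟩[R]φ → [R]φ is the dual of axiom 5; it is valid on a frame exactly when R is euclidean. R is not euclidean, so not valid.
(E) axiom 4: valid iff R is transitive. R is transitive — valid.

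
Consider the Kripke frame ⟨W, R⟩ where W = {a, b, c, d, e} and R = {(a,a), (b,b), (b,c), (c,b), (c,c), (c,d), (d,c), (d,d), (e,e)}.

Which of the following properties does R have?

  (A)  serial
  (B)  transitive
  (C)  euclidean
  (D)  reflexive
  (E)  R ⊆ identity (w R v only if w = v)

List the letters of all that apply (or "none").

A, D

(A) serial: every world has an R-successor.
(B) not transitive: b R c and c R d but not b R d.
(C) not euclidean: c R b and c R d but not b R d.
(D) reflexive: each world relates to itself.
(E) not ⊆ identity: b R c with b ≠ c.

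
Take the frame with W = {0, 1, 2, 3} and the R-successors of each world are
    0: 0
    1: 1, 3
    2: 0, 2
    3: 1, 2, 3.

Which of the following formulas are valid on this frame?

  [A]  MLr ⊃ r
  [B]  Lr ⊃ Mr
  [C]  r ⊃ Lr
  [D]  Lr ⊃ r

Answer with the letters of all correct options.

B, D

R is reflexive: each world relates to itself.
R is not symmetric: 2 R 0 but not 0 R 2.
R is serial: every world has an R-successor.
R is not a subset of the identity: 1 R 3 with 1 ≠ 3.
(A) MLr ⊃ r (the dual of axiom B) characterises the symmetric frames. R is not symmetric — not valid.
(B) Lr ⊃ Mr (axiom D) characterises the serial frames. R is serial — valid.
(C) r ⊃ Lr is equivalent to ◇p→p; it holds exactly when R ⊆ identity. Here R ⊄ identity — not valid.
(D) Lr ⊃ r is axiom T, which corresponds to reflexivity. R is reflexive — valid.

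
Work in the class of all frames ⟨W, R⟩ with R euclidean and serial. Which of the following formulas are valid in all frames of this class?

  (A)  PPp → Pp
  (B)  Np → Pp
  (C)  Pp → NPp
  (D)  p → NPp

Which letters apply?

B, C

(A) PPp → Pp is the dual of axiom 4; it is valid on a frame exactly when R is transitive. Such an R need not be transitive, so not valid.
(B) Np → Pp is axiom D, which corresponds to seriality. Every such R is serial — valid.
(C) Pp → NPp is axiom 5, which corresponds to the euclidean property. Every such R is euclidean — valid.
(D) axiom B: valid iff R is symmetric. Such an R need not be symmetric — not valid.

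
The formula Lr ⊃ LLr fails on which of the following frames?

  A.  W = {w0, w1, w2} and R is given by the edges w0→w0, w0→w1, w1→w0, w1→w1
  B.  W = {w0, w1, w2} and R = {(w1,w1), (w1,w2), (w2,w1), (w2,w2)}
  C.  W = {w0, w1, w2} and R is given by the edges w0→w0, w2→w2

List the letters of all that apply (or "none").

none

The schema Lr ⊃ LLr is axiom 4; it is valid on a frame iff R is transitive.
(A) R is transitive (R is closed under composition), so the schema is valid here.
(B) R is transitive (R is closed under composition), so the schema is valid here.
(C) R is transitive (R is closed under composition), so the schema is valid here.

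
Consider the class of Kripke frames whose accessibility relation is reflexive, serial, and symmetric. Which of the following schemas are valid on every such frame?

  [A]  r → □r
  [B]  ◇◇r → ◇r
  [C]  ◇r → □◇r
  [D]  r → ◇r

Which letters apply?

D

(A) r → □r is valid only on frames where every R-edge is a self-loop. Such an R need not be a subset of the identity — not valid.
(B) ◇◇r → ◇r is the dual of axiom 4, which corresponds to transitivity. Such an R need not be transitive — not valid.
(C) ◇r → □◇r is axiom 5; it is valid on a frame exactly when R is euclidean. Such an R need not be euclidean, so not valid.
(D) r → ◇r is the dual of axiom T; it is valid on a frame exactly when R is reflexive. Every such R is reflexive, so valid.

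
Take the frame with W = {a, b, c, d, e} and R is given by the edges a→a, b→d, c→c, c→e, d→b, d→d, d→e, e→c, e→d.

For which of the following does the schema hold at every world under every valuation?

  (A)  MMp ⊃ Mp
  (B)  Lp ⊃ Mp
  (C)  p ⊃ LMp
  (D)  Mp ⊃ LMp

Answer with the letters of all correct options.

B, C

R is symmetric: every R-edge is matched by its reverse.
R is not transitive: b R d and d R b but not b R b.
R is not euclidean: d R b and d R e but not b R e.
R is serial: every world has an R-successor.
(A) the dual of axiom 4: valid iff R is transitive. R is not transitive — not valid.
(B) axiom D: valid iff R is serial. R is serial — valid.
(C) p ⊃ LMp is axiom B, which corresponds to symmetry. R is symmetric — valid.
(D) axiom 5: valid iff R is euclidean. R is not euclidean — not valid.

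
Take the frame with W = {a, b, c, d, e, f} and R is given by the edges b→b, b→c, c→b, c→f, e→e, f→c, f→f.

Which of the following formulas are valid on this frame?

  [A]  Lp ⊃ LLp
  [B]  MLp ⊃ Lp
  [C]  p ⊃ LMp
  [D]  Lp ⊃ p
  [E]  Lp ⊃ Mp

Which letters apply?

R is not reflexive: not a R a.
R is symmetric: every R-edge is matched by its reverse.
R is not transitive: b R c and c R f but not b R f.
R is not euclidean: c R b and c R f but not b R f.
R is not serial: a has no R-successor.
(A) Lp ⊃ LLp is axiom 4, which corresponds to transitivity. R is not transitive — not valid.
(B) MLp ⊃ Lp is the dual of axiom 5, which corresponds to the euclidean property. R is not euclidean — not valid.
(C) p ⊃ LMp (axiom B) characterises the symmetric frames. R is symmetric — valid.
(D) axiom T: valid iff R is reflexive. R is not reflexive — not valid.
(E) axiom D: valid iff R is serial. R is not serial — not valid.

C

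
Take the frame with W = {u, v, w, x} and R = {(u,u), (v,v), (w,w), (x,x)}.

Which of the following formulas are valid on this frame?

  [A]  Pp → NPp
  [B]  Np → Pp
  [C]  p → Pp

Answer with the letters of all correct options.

A, B, C

R is reflexive: each world relates to itself.
R is euclidean: any two R-successors of the same world are R-related.
R is serial: every world has an R-successor.
(A) axiom 5: valid iff R is euclidean. R is euclidean — valid.
(B) Np → Pp (axiom D) characterises the serial frames. R is serial — valid.
(C) the dual of axiom T: valid iff R is reflexive. R is reflexive — valid.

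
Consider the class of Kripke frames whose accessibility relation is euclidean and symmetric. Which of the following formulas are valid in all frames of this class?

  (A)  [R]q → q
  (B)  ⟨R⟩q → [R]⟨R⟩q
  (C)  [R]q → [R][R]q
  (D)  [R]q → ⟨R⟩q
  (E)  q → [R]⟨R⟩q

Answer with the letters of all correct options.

A symmetric euclidean relation is transitive (uRv and vRw give vRu by symmetry, then uRw by the euclidean condition, applied at v).
(A) [R]q → q is axiom T, which corresponds to reflexivity. Such an R need not be reflexive — not valid.
(B) ⟨R⟩q → [R]⟨R⟩q is axiom 5, which corresponds to the euclidean property. Every such R is euclidean — valid.
(C) [R]q → [R][R]q (axiom 4) characterises the transitive frames. Every such R is transitive — valid.
(D) [R]q → ⟨R⟩q (axiom D) characterises the serial frames. Such an R need not be serial — not valid.
(E) q → [R]⟨R⟩q (axiom B) characterises the symmetric frames. Every such R is symmetric — valid.

B, C, E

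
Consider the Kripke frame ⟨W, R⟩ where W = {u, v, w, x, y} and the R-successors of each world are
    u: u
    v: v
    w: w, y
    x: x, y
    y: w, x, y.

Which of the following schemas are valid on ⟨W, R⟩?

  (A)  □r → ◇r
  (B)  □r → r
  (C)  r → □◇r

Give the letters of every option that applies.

R is reflexive: each world relates to itself.
R is symmetric: every R-edge is matched by its reverse.
R is serial: every world has an R-successor.
(A) □r → ◇r (axiom D) characterises the serial frames. R is serial — valid.
(B) □r → r (axiom T) characterises the reflexive frames. R is reflexive — valid.
(C) r → □◇r is axiom B, which corresponds to symmetry. R is symmetric — valid.

A, B, C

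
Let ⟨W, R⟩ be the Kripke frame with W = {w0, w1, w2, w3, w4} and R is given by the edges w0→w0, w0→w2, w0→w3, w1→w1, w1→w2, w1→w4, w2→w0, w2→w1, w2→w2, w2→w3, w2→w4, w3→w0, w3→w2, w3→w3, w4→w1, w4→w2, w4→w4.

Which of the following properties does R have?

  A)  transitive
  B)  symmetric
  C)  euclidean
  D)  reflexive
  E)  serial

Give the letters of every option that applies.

B, D, E

(A) not transitive: w0 R w2 and w2 R w1 but not w0 R w1.
(B) symmetric: every R-edge is matched by its reverse.
(C) not euclidean: w2 R w0 and w2 R w1 but not w0 R w1.
(D) reflexive: each world relates to itself.
(E) serial: every world has an R-successor.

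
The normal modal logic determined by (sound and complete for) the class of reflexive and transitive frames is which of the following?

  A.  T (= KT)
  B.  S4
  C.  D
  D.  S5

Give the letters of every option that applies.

B

(A) T (= KT) is determined by the class of reflexive frames.
(B) S4 is determined by exactly this class.
(C) D is determined by the class of serial frames.
(D) S5 is determined by the class of reflexive, symmetric, and transitive frames.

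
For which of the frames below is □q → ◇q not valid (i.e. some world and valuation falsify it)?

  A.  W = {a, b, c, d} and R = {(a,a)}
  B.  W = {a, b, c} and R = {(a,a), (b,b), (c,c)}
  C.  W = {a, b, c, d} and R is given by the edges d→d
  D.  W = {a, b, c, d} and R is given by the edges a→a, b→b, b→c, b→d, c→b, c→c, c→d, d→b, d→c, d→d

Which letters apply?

The schema □q → ◇q is axiom D; it is valid on a frame iff R is serial.
(A) R is not serial (b has no R-successor), so the schema fails here.
(B) R is serial (every world has an R-successor), so the schema is valid here.
(C) R is not serial (a has no R-successor), so the schema fails here.
(D) R is serial (every world has an R-successor), so the schema is valid here.

A, C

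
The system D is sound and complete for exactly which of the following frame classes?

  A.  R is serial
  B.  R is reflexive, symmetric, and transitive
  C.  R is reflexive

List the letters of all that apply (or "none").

A

(A) D is sound and complete for exactly this class.
(B) this class determines S5, not D.
(C) this class determines T (= KT), not D.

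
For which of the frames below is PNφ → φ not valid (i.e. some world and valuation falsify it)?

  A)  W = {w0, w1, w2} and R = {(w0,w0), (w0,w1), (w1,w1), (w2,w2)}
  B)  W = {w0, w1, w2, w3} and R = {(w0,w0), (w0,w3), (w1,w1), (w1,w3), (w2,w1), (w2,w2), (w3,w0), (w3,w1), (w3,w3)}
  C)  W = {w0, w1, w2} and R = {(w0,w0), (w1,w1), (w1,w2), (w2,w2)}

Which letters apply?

The schema PNφ → φ is the dual of axiom B; it is valid on a frame iff R is symmetric.
(A) R is not symmetric (w0 R w1 but not w1 R w0), so the schema fails here.
(B) R is not symmetric (w2 R w1 but not w1 R w2), so the schema fails here.
(C) R is not symmetric (w1 R w2 but not w2 R w1), so the schema fails here.

A, B, C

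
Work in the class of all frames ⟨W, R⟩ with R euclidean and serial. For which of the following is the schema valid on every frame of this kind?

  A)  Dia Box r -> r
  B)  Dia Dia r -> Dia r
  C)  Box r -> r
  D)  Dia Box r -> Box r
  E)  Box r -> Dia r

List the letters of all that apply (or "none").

D, E

(A) Dia Box r -> r (the dual of axiom B) characterises the symmetric frames. Such an R need not be symmetric — not valid.
(B) Dia Dia r -> Dia r is the dual of axiom 4; it is valid on a frame exactly when R is transitive. Such an R need not be transitive, so not valid.
(C) axiom T: valid iff R is reflexive. Such an R need not be reflexive — not valid.
(D) the dual of axiom 5: valid iff R is euclidean. Every such R is euclidean — valid.
(E) Box r -> Dia r is axiom D, which corresponds to seriality. Every such R is serial — valid.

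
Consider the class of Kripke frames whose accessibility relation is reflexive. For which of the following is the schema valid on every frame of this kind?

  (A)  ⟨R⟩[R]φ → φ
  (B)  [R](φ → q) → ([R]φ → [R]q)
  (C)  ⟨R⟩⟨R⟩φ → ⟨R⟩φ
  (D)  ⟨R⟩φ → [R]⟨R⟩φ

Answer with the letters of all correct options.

B

A reflexive relation is serial.
(A) ⟨R⟩[R]φ → φ is the dual of axiom B, which corresponds to symmetry. Such an R need not be symmetric — not valid.
(B) [R](φ → q) → ([R]φ → [R]q) is axiom K, valid on every Kripke frame — valid.
(C) the dual of axiom 4: valid iff R is transitive. Such an R need not be transitive — not valid.
(D) axiom 5: valid iff R is euclidean. Such an R need not be euclidean — not valid.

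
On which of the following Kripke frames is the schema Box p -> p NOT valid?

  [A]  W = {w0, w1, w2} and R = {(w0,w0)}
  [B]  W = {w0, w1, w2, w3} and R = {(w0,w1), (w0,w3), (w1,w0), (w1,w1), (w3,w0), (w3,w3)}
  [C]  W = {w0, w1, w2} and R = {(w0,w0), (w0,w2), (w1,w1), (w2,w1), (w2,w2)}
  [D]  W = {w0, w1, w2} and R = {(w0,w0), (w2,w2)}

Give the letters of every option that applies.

The schema Box p -> p is axiom T; it is valid on a frame iff R is reflexive.
(A) R is not reflexive (not w1 R w1), so the schema fails here.
(B) R is not reflexive (not w0 R w0), so the schema fails here.
(C) R is reflexive (each world relates to itself), so the schema is valid here.
(D) R is not reflexive (not w1 R w1), so the schema fails here.

A, B, D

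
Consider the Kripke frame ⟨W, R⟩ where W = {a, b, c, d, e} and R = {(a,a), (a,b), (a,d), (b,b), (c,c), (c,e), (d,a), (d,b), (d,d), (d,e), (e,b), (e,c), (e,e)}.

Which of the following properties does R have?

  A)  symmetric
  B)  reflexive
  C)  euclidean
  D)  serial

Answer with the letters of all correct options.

(A) not symmetric: a R b but not b R a.
(B) reflexive: each world relates to itself.
(C) not euclidean: a R b and a R a but not b R a.
(D) serial: every world has an R-successor.

B, D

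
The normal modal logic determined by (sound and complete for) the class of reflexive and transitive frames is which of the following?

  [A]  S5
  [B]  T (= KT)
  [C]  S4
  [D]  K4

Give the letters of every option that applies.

C

(A) S5 is determined by the class of reflexive, symmetric, and transitive frames.
(B) T (= KT) is determined by the class of reflexive frames.
(C) S4 is determined by exactly this class.
(D) K4 is determined by the class of transitive frames.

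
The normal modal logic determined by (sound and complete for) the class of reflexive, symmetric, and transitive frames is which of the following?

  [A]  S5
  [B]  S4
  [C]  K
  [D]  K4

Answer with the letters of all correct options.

A

(A) S5 is determined by exactly this class.
(B) S4 is determined by the class of reflexive and transitive frames.
(C) K is determined by the class of arbitrary frames.
(D) K4 is determined by the class of transitive frames.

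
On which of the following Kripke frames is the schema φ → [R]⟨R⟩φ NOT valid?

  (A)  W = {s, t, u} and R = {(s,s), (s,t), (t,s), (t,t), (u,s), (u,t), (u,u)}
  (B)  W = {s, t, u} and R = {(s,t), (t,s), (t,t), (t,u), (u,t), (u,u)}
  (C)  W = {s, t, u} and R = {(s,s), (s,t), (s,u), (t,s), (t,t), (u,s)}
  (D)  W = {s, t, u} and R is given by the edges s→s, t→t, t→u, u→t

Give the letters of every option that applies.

A

The schema φ → [R]⟨R⟩φ is axiom B; it is valid on a frame iff R is symmetric.
(A) R is not symmetric (u R s but not s R u), so the schema fails here.
(B) R is symmetric (every R-edge is matched by its reverse), so the schema is valid here.
(C) R is symmetric (every R-edge is matched by its reverse), so the schema is valid here.
(D) R is symmetric (every R-edge is matched by its reverse), so the schema is valid here.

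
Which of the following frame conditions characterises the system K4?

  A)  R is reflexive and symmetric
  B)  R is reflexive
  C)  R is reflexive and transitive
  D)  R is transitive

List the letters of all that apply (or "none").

(A) this class determines B (= KTB), not K4.
(B) this class determines T (= KT), not K4.
(C) this class determines S4, not K4.
(D) K4 is sound and complete for exactly this class.

D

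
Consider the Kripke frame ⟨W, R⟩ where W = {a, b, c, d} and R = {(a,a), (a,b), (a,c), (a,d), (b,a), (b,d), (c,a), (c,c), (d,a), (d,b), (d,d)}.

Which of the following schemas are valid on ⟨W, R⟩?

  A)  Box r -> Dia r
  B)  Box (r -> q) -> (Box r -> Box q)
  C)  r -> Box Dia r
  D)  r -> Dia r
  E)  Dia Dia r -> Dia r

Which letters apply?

A, B, C

R is not reflexive: not b R b.
R is symmetric: every R-edge is matched by its reverse.
R is not transitive: b R a and a R b but not b R b.
R is serial: every world has an R-successor.
(A) axiom D: valid iff R is serial. R is serial — valid.
(B) this is just K, valid on every normal frame.
(C) r -> Box Dia r (axiom B) characterises the symmetric frames. R is symmetric — valid.
(D) r -> Dia r (the dual of axiom T) characterises the reflexive frames. R is not reflexive — not valid.
(E) Dia Dia r -> Dia r is the dual of axiom 4; it is valid on a frame exactly when R is transitive. R is not transitive, so not valid.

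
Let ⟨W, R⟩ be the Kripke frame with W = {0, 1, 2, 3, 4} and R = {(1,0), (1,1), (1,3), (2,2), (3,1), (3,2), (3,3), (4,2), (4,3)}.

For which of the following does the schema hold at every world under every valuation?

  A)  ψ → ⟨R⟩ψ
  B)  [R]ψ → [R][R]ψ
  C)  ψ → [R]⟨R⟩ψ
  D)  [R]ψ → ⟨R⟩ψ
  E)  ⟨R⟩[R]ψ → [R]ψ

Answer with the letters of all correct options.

none

R is not reflexive: not 0 R 0.
R is not symmetric: 1 R 0 but not 0 R 1.
R is not transitive: 1 R 3 and 3 R 2 but not 1 R 2.
R is not euclidean: 1 R 0 and 1 R 1 but not 0 R 1.
R is not serial: 0 has no R-successor.
(A) ψ → ⟨R⟩ψ is the dual of axiom T; it is valid on a frame exactly when R is reflexive. R is not reflexive, so not valid.
(B) [R]ψ → [R][R]ψ is axiom 4; it is valid on a frame exactly when R is transitive. R is not transitive, so not valid.
(C) ψ → [R]⟨R⟩ψ is axiom B, which corresponds to symmetry. R is not symmetric — not valid.
(D) [R]ψ → ⟨R⟩ψ is axiom D; it is valid on a frame exactly when R is serial. R is not serial, so not valid.
(E) ⟨R⟩[R]ψ → [R]ψ (the dual of axiom 5) characterises the euclidean frames. R is not euclidean — not valid.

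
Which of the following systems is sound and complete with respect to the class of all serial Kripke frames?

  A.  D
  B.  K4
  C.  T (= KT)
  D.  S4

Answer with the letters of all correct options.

A

(A) D is determined by exactly this class.
(B) K4 is determined by the class of transitive frames.
(C) T (= KT) is determined by the class of reflexive frames.
(D) S4 is determined by the class of reflexive and transitive frames.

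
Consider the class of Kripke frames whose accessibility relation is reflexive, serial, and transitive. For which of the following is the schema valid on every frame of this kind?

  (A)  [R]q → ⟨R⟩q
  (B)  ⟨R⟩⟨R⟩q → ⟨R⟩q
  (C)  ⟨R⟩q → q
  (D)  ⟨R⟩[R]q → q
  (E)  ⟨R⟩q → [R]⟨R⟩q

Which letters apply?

(A) [R]q → ⟨R⟩q (axiom D) characterises the serial frames. Every such R is serial — valid.
(B) the dual of axiom 4: valid iff R is transitive. Every such R is transitive — valid.
(C) ⟨R⟩q → q is valid only on frames where every R-edge is a self-loop. Such an R need not be a subset of the identity — not valid.
(D) ⟨R⟩[R]q → q is the dual of axiom B, which corresponds to symmetry. Such an R need not be symmetric — not valid.
(E) ⟨R⟩q → [R]⟨R⟩q is axiom 5, which corresponds to the euclidean property. Such an R need not be euclidean — not valid.

A, B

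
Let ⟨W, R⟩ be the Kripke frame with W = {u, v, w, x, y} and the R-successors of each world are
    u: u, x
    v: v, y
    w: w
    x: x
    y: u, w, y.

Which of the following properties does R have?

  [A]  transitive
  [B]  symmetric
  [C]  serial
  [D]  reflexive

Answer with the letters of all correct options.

(A) not transitive: v R y and y R u but not v R u.
(B) not symmetric: u R x but not x R u.
(C) serial: every world has an R-successor.
(D) reflexive: each world relates to itself.

C, D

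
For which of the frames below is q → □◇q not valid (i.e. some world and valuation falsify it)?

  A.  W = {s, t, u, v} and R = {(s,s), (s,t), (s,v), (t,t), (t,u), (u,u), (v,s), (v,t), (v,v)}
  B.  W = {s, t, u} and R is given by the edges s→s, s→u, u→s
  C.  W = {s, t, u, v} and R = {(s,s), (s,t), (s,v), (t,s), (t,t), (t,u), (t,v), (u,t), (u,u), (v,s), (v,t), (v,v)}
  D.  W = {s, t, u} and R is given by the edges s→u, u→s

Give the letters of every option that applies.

The schema q → □◇q is axiom B; it is valid on a frame iff R is symmetric.
(A) R is not symmetric (s R t but not t R s), so the schema fails here.
(B) R is symmetric (every R-edge is matched by its reverse), so the schema is valid here.
(C) R is symmetric (every R-edge is matched by its reverse), so the schema is valid here.
(D) R is symmetric (every R-edge is matched by its reverse), so the schema is valid here.

A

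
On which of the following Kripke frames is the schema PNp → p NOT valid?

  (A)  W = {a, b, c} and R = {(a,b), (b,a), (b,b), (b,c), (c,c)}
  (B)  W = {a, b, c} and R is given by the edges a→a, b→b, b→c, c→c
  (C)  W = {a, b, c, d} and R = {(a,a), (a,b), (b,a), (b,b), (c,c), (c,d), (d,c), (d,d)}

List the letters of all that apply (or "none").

A, B

The schema PNp → p is the dual of axiom B; it is valid on a frame iff R is symmetric.
(A) R is not symmetric (b R c but not c R b), so the schema fails here.
(B) R is not symmetric (b R c but not c R b), so the schema fails here.
(C) R is symmetric (every R-edge is matched by its reverse), so the schema is valid here.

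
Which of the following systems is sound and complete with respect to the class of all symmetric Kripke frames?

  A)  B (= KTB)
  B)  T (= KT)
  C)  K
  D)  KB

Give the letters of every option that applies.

D

(A) B (= KTB) is determined by the class of reflexive and symmetric frames.
(B) T (= KT) is determined by the class of reflexive frames.
(C) K is determined by the class of arbitrary frames.
(D) KB is determined by exactly this class.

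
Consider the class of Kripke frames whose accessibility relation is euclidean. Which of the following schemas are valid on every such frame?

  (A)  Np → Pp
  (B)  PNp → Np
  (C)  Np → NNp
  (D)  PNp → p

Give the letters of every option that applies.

(A) Np → Pp is axiom D; it is valid on a frame exactly when R is serial. Such an R need not be serial, so not valid.
(B) the dual of axiom 5: valid iff R is euclidean. Every such R is euclidean — valid.
(C) Np → NNp is axiom 4; it is valid on a frame exactly when R is transitive. Such an R need not be transitive, so not valid.
(D) PNp → p is the dual of axiom B; it is valid on a frame exactly when R is symmetric. Such an R need not be symmetric, so not valid.

B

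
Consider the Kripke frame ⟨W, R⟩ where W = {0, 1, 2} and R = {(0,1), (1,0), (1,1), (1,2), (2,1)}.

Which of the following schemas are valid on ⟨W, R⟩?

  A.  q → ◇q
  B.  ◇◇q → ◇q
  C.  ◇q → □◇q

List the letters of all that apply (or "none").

R is not reflexive: not 0 R 0.
R is not transitive: 0 R 1 and 1 R 0 but not 0 R 0.
R is not euclidean: 1 R 0 and 1 R 2 but not 0 R 2.
(A) q → ◇q is the dual of axiom T; it is valid on a frame exactly when R is reflexive. R is not reflexive, so not valid.
(B) ◇◇q → ◇q is the dual of axiom 4, which corresponds to transitivity. R is not transitive — not valid.
(C) ◇q → □◇q (axiom 5) characterises the euclidean frames. R is not euclidean — not valid.

none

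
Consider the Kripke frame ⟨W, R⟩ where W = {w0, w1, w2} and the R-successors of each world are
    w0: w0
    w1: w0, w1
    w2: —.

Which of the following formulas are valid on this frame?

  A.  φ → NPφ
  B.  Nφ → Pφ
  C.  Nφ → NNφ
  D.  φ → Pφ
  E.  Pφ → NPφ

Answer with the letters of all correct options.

C

R is not reflexive: not w2 R w2.
R is not symmetric: w1 R w0 but not w0 R w1.
R is transitive: R is closed under composition.
R is not euclidean: w1 R w0 and w1 R w1 but not w0 R w1.
R is not serial: w2 has no R-successor.
(A) φ → NPφ (axiom B) characterises the symmetric frames. R is not symmetric — not valid.
(B) Nφ → Pφ (axiom D) characterises the serial frames. R is not serial — not valid.
(C) axiom 4: valid iff R is transitive. R is transitive — valid.
(D) φ → Pφ (the dual of axiom T) characterises the reflexive frames. R is not reflexive — not valid.
(E) Pφ → NPφ (axiom 5) characterises the euclidean frames. R is not euclidean — not valid.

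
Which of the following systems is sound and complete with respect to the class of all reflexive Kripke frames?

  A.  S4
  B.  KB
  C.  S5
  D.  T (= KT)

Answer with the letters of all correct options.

D

(A) S4 is determined by the class of reflexive and transitive frames.
(B) KB is determined by the class of symmetric frames.
(C) S5 is determined by the class of reflexive, symmetric, and transitive frames.
(D) T (= KT) is determined by exactly this class.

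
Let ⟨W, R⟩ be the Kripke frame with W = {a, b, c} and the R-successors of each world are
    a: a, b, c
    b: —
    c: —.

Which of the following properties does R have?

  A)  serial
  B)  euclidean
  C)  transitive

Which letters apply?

C

(A) not serial: b has no R-successor.
(B) not euclidean: a R b and a R a but not b R a.
(C) transitive: R is closed under composition.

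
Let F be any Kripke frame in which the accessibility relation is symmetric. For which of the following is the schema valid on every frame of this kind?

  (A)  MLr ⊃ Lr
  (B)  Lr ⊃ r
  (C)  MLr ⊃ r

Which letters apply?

(A) MLr ⊃ Lr is the dual of axiom 5; it is valid on a frame exactly when R is euclidean. Such an R need not be euclidean, so not valid.
(B) Lr ⊃ r (axiom T) characterises the reflexive frames. Such an R need not be reflexive — not valid.
(C) the dual of axiom B: valid iff R is symmetric. Every such R is symmetric — valid.

C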